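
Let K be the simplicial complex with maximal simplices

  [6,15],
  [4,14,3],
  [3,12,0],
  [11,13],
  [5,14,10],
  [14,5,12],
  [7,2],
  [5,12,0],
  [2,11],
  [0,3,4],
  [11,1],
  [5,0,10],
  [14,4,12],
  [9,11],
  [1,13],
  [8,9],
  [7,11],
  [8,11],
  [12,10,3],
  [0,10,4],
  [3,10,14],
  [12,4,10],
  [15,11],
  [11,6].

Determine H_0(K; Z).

We work with the vertex ordering 0 < 1 < 2 < 3 < 4 < 5 < 6 < 7 < 8 < 9 < 10 < 11 < 12 < 13 < 14 < 15. The simplices of K, each written with vertices in increasing order, are:

  0-simplices (16): [0], [1], [2], [3], [4], [5], [6], [7], [8], [9], [10], [11], [12], [13], [14], [15]
  1-simplices (30): (30 of them)
  2-simplices (12): [0,3,4], [0,3,12], [0,4,10], [0,5,10], [0,5,12], [3,4,14], [3,10,12], [3,10,14], [4,10,12], [4,12,14], [5,10,14], [5,12,14]

giving chain groups C_0 ≅ Z^16, C_1 ≅ Z^30, C_2 ≅ Z^12.

Boundary ∂_1: C_1 → C_0 is given by ∂[p,q] = [q] − [p]. For instance
  ∂[9,11] = [11] − [9].
The 16×30 boundary matrix has rank 14 and Smith normal form diag(1,1,1,1,1,1,1,1,1,1,1,1,1,1).

The boundary map ∂_2: C_2 → C_1 maps a triangle to the signed sum of its edges. For instance
  ∂[3,4,14] = [4,14] − [3,14] + [3,4],
  ∂[0,3,12] = [3,12] − [0,12] + [0,3].
This gives a 30×12 integer matrix of rank 12; reducing to Smith normal form yields diagonal entries (1,1,1,1,1,1,1,1,1,1,1,2).

Computing H_k = (kernel of ∂_k) / (image of ∂_{k+1}):

  H_0: rank C_0 − rank ∂_1 = 16 − 14 = 2, and the invariant factors of ∂_1 are all 1, so H_0 = Z^2.

H_0 ≅ Z^2.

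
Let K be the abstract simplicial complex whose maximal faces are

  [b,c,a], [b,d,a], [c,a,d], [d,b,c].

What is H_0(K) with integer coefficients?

Order the vertices as a < b < c < d. Listing each simplex with vertices in this order, K has dimension 2 with simplices:

  0-simplices (4): a, b, c, d
  1-simplices (6): ab, ac, ad, bc, bd, cd
  2-simplices (4): abc, abd, acd, bcd

Hence C_0 ≅ Z^4, C_1 ≅ Z^6, C_2 ≅ Z^4.

Boundary ∂_1: C_1 → C_0 is given by ∂[p,q] = [q] − [p].
The 4×6 boundary matrix has rank 3 and Smith normal form diag(1,1,1).

The boundary map ∂_2: C_2 → C_1 acts by ∂[p,q,r] = [q,r] − [p,r] + [p,q]. For instance
  ∂abc = bc − ac + ab,
  ∂bcd = cd − bd + bc.
The 6×4 boundary matrix has rank 3 and Smith normal form diag(1,1,1).

Computing H_k = (kernel of ∂_k) / (image of ∂_{k+1}):

  H_0: rank C_0 − rank ∂_1 = 4 − 3 = 1, and the invariant factors of ∂_1 are all 1, so H_0 ≅ Z.

H_0 = Z.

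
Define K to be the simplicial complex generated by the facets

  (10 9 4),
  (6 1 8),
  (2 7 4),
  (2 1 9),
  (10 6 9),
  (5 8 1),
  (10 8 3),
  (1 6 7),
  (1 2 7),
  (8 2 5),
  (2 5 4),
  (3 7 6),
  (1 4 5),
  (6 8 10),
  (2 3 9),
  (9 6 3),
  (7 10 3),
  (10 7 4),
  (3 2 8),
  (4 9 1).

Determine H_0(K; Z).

H_0 = Z.

Order the vertices as 1 < 2 < 3 < 4 < 5 < 6 < 7 < 8 < 9 < 10. Listing each simplex with vertices in this order, K has dimension 2 with simplices:

  0-simplices (10): [1], [2], [3], [4], [5], [6], [7], [8], [9], [10]
  1-simplices (30): (30 of them)
  2-simplices (20): (20 of them)

giving chain groups C_0 ≅ Z^10, C_1 ≅ Z^30, C_2 ≅ Z^20.

Boundary ∂_1: C_1 → C_0 maps an edge to its endpoints' difference, ∂[p,q] = q − p. For instance
  ∂[1,5] = [5] − [1].
The resulting 10×30 matrix has rank 9, and its Smith normal form has invariant factors (1,1,1,1,1,1,1,1,1).

The boundary map ∂_2: C_2 → C_1 maps a triangle to the signed sum of its edges. For instance
  ∂[3,8,10] = [8,10] − [3,10] + [3,8],
  ∂[1,5,8] = [5,8] − [1,8] + [1,5].
The resulting 30×20 matrix has rank 20, and its Smith normal form has invariant factors (1,1,1,1,1,1,1,1,1,1,1,1,1,1,1,1,1,1,1,2).

Computing H_k = (kernel of ∂_k) / (image of ∂_{k+1}):

  H_0: rank C_0 − rank ∂_1 = 10 − 9 = 1, and the invariant factors of ∂_1 are all 1, so H_0 = Z.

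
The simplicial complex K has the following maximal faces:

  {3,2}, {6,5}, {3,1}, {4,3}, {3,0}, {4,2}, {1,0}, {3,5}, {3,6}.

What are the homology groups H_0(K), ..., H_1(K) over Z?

Take the total order 0 < 1 < 2 < 3 < 4 < 5 < 6 on the vertex set. Then K (dimension 1) consists of the simplices:

  0-simplices (7): [0], [1], [2], [3], [4], [5], [6]
  1-simplices (9): [0,1], [0,3], [1,3], [2,3], [2,4], [3,4], [3,5], [3,6], [5,6]

giving chain groups C_0 ≅ Z^7, C_1 ≅ Z^9.

∂_1: C_1 → C_0 sends each edge [p,q] (with p < q) to q − p. For instance
  ∂[0,1] = [1] − [0].
The 7×9 boundary matrix has rank 6 and Smith normal form diag(1,1,1,1,1,1).

From H_k ≅ ker(∂_k) / im(∂_{k+1}) we obtain:

  H_0: rank C_0 − rank ∂_1 = 7 − 6 = 1, and the invariant factors of ∂_1 are all 1, so H_0 ≅ Z.
  H_1: rank ker ∂_1 − rank ∂_2 = (9 − 6) − 0 = 3, and there is no ∂_2, so H_1 ≅ Z^3.

H_0 = Z,  H_1 = Z^3.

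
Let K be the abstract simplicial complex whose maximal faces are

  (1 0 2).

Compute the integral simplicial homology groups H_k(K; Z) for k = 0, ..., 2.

Order the vertices as 0 < 1 < 2. Listing each simplex with vertices in this order, K has dimension 2 with simplices:

  0-simplices (3): [0], [1], [2]
  1-simplices (3): [0,1], [0,2], [1,2]
  2-simplices (1): [0,1,2]

giving chain groups C_0 ≅ Z^3, C_1 ≅ Z^3, C_2 ≅ Z^1.

The boundary map ∂_1: C_1 → C_0 sends each edge [p,q] (with p < q) to q − p. For instance
  ∂[1,2] = [2] − [1].
The 3×3 boundary matrix has rank 2 and Smith normal form diag(1,1).

∂_2: C_2 → C_1 sends each 2-simplex [p,q,r] to [q,r] − [p,r] + [p,q]. For instance
  ∂[0,1,2] = [1,2] − [0,2] + [0,1].
This gives a 3×1 integer matrix of rank 1; reducing to Smith normal form yields diagonal entries (1).

From H_k ≅ ker(∂_k) / im(∂_{k+1}) we obtain:

  H_0: rank C_0 − rank ∂_1 = 3 − 2 = 1, and the invariant factors of ∂_1 are all 1, so H_0 = Z.
  H_1: rank ker ∂_1 − rank ∂_2 = (3 − 2) − 1 = 0, and the invariant factors of ∂_2 are all 1, so H_1 = 0.
  H_2: rank ker ∂_2 − rank ∂_3 = (1 − 1) − 0 = 0, and there is no ∂_3, so H_2 = 0.

H_0 ≅ Z,  H_1 = 0,  H_2 = 0.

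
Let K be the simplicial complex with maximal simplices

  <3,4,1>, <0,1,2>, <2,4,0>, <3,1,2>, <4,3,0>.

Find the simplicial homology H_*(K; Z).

H_0 ≅ Z,  H_1 ≅ Z,  H_2 = 0.

Order the vertices as 0 < 1 < 2 < 3 < 4. Listing each simplex with vertices in this order, K has dimension 2 with simplices:

  0-simplices (5): [0], [1], [2], [3], [4]
  1-simplices (10): [0,1], [0,2], [0,3], [0,4], [1,2], [1,3], [1,4], [2,3], [2,4], [3,4]
  2-simplices (5): [0,1,2], [0,2,4], [0,3,4], [1,2,3], [1,3,4]

so the chain groups are C_0 ≅ Z^5, C_1 ≅ Z^10, C_2 ≅ Z^5.

Boundary ∂_1: C_1 → C_0 is given by ∂[p,q] = [q] − [p].
This gives a 5×10 integer matrix of rank 4; reducing to Smith normal form yields diagonal entries (1,1,1,1).

Boundary ∂_2: C_2 → C_1 sends each 2-simplex [p,q,r] to [q,r] − [p,r] + [p,q]. For instance
  ∂[0,3,4] = [3,4] − [0,4] + [0,3],
  ∂[0,1,2] = [1,2] − [0,2] + [0,1].
As a 10×5 matrix over Z this has rank 5, with invariant factors (1,1,1,1,1).

Computing H_k = (kernel of ∂_k) / (image of ∂_{k+1}):

  H_0: rank C_0 − rank ∂_1 = 5 − 4 = 1, and the invariant factors of ∂_1 are all 1, so H_0 = Z.
  H_1: rank ker ∂_1 − rank ∂_2 = (10 − 4) − 5 = 1, and the invariant factors of ∂_2 are all 1, so H_1 = Z.
  H_2: rank ker ∂_2 − rank ∂_3 = (5 − 5) − 0 = 0, and there is no ∂_3, so H_2 = 0.

As a check, the Euler characteristic is 5 − 10 + 5 = 0, which agrees with 1 − 1 + 0 = 0.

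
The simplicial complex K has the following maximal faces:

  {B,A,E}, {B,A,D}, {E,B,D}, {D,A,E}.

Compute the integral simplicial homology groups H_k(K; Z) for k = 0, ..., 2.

Fix the vertex order A < B < D < E and write every simplex with vertices in increasing order. Then dim K = 2 and the simplices of K are:

  0-simplices (4): A, B, D, E
  1-simplices (6): AB, AD, AE, BD, BE, DE
  2-simplices (4): ABD, ABE, ADE, BDE

so the chain groups are C_0 ≅ Z^4, C_1 ≅ Z^6, C_2 ≅ Z^4.

Boundary ∂_1: C_1 → C_0 is given by ∂[p,q] = [q] − [p]. For instance
  ∂AD = D − A.
This gives a 4×6 integer matrix of rank 3; reducing to Smith normal form yields diagonal entries (1,1,1).

The boundary map ∂_2: C_2 → C_1 maps a triangle to the signed sum of its edges. For instance
  ∂BDE = DE − BE + BD,
  ∂ABD = BD − AD + AB.
As a 6×4 matrix over Z this has rank 3, with invariant factors (1,1,1).

From H_k ≅ ker(∂_k) / im(∂_{k+1}) we obtain:

  H_0: rank C_0 − rank ∂_1 = 4 − 3 = 1, and the invariant factors of ∂_1 are all 1, so H_0 = Z.
  H_1: rank ker ∂_1 − rank ∂_2 = (6 − 3) − 3 = 0, and the invariant factors of ∂_2 are all 1, so H_1 = 0.
  H_2: rank ker ∂_2 − rank ∂_3 = (4 − 3) − 0 = 1, and there is no ∂_3, so H_2 = Z.

As a check, the Euler characteristic is 4 − 6 + 4 = 2, which agrees with 1 − 0 + 1 = 2.

H_0 = Z,  H_1 = 0,  H_2 = Z.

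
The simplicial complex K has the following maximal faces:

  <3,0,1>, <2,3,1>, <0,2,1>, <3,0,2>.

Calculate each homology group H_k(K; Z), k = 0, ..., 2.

Order the vertices as 0 < 1 < 2 < 3. Listing each simplex with vertices in this order, K has dimension 2 with simplices:

  0-simplices (4): [0], [1], [2], [3]
  1-simplices (6): [0,1], [0,2], [0,3], [1,2], [1,3], [2,3]
  2-simplices (4): [0,1,2], [0,1,3], [0,2,3], [1,2,3]

so the chain groups are C_0 ≅ Z^4, C_1 ≅ Z^6, C_2 ≅ Z^4.

The boundary map ∂_1: C_1 → C_0 maps an edge to its endpoints' difference, ∂[p,q] = q − p.
As a 4×6 matrix over Z this has rank 3, with invariant factors (1,1,1).

The boundary map ∂_2: C_2 → C_1 maps a triangle to the signed sum of its edges. For instance
  ∂[0,1,3] = [1,3] − [0,3] + [0,1],
  ∂[0,1,2] = [1,2] − [0,2] + [0,1].
The 6×4 boundary matrix has rank 3 and Smith normal form diag(1,1,1).

Reading off H_k = ker ∂_k / im ∂_{k+1}:

  H_0: rank C_0 − rank ∂_1 = 4 − 3 = 1, and the invariant factors of ∂_1 are all 1, so H_0 ≅ Z.
  H_1: rank ker ∂_1 − rank ∂_2 = (6 − 3) − 3 = 0, and the invariant factors of ∂_2 are all 1, so H_1 ≅ 0.
  H_2: rank ker ∂_2 − rank ∂_3 = (4 − 3) − 0 = 1, and there is no ∂_3, so H_2 ≅ Z.

H_0 ≅ Z,  H_1 = 0,  H_2 ≅ Z.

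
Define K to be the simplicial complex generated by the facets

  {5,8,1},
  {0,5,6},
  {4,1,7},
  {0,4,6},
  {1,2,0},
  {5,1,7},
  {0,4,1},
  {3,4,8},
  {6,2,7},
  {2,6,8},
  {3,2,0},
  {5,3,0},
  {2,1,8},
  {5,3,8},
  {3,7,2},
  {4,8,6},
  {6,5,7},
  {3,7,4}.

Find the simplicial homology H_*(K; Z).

H_0 ≅ Z,  H_1 ≅ Z^2,  H_2 ≅ Z.

Fix the vertex order 0 < 1 < 2 < 3 < 4 < 5 < 6 < 7 < 8 and write every simplex with vertices in increasing order. Then dim K = 2 and the simplices of K are:

  0-simplices (9): [0], [1], [2], [3], [4], [5], [6], [7], [8]
  1-simplices (27): (27 of them)
  2-simplices (18): [0,1,2], [0,1,4], [0,2,3], [0,3,5], [0,4,6], [0,5,6], [1,2,8], [1,4,7], [1,5,7], [1,5,8], [2,3,7], [2,6,7], [2,6,8], [3,4,7], [3,4,8], [3,5,8], [4,6,8], [5,6,7]

so the chain groups are C_0 ≅ Z^9, C_1 ≅ Z^27, C_2 ≅ Z^18.

∂_1: C_1 → C_0 maps an edge to its endpoints' difference, ∂[p,q] = q − p.
The 9×27 boundary matrix has rank 8 and Smith normal form diag(1,1,1,1,1,1,1,1).

∂_2: C_2 → C_1 sends each 2-simplex [p,q,r] to [q,r] − [p,r] + [p,q]. For instance
  ∂[0,4,6] = [4,6] − [0,6] + [0,4],
  ∂[2,6,8] = [6,8] − [2,8] + [2,6].
This gives a 27×18 integer matrix of rank 17; reducing to Smith normal form yields diagonal entries (1,1,1,1,1,1,1,1,1,1,1,1,1,1,1,1,1).

Now H_k = ker ∂_k / im ∂_{k+1}, so:

  H_0: rank C_0 − rank ∂_1 = 9 − 8 = 1, and the invariant factors of ∂_1 are all 1, so H_0 ≅ Z.
  H_1: rank ker ∂_1 − rank ∂_2 = (27 − 8) − 17 = 2, and the invariant factors of ∂_2 are all 1, so H_1 ≅ Z^2.
  H_2: rank ker ∂_2 − rank ∂_3 = (18 − 17) − 0 = 1, and there is no ∂_3, so H_2 ≅ Z.

As a check, the Euler characteristic is 9 − 27 + 18 = 0, which agrees with 1 − 2 + 1 = 0.
(K is a triangulation of the torus T^2.)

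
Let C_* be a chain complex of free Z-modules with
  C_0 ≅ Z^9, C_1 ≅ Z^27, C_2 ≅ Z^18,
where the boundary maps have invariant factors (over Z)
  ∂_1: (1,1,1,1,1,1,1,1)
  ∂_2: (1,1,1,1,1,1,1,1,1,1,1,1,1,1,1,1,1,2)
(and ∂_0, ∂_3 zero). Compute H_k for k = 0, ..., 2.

H_0: b_0 = 9 − 0 − 8 = 1; torsion from ∂_1 factors > 1: none. So H_0 = Z.
H_1: b_1 = 27 − 8 − 18 = 1; torsion from ∂_2 factors > 1: [2]. So H_1 = Z ⊕ Z/2.
H_2: b_2 = 18 − 18 − 0 = 0; torsion from ∂_3 factors > 1: none. So H_2 = 0.

H_0 = Z,  H_1 = Z ⊕ Z/2,  H_2 = 0.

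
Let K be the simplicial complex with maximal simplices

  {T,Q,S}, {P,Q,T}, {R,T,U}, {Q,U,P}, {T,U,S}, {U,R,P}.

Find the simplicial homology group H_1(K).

Fix the vertex order P < Q < R < S < T < U and write every simplex with vertices in increasing order. Then dim K = 2 and the simplices of K are:

  0-simplices (6): P, Q, R, S, T, U
  1-simplices (12): PQ, PR, PT, PU, QS, QT, QU, RT, RU, ST, SU, TU
  2-simplices (6): PQT, PQU, PRU, QST, RTU, STU

giving chain groups C_0 ≅ Z^6, C_1 ≅ Z^12, C_2 ≅ Z^6.

∂_1: C_1 → C_0 is given by ∂[p,q] = [q] − [p].
This gives a 6×12 integer matrix of rank 5; reducing to Smith normal form yields diagonal entries (1,1,1,1,1).

Boundary ∂_2: C_2 → C_1 maps a triangle to the signed sum of its edges. For instance
  ∂PRU = RU − PU + PR,
  ∂PQT = QT − PT + PQ.
The resulting 12×6 matrix has rank 6, and its Smith normal form has invariant factors (1,1,1,1,1,1).

Computing H_k = (kernel of ∂_k) / (image of ∂_{k+1}):

  H_1: rank ker ∂_1 − rank ∂_2 = (12 − 5) − 6 = 1, and the invariant factors of ∂_2 are all 1, so H_1 = Z.

H_1 = Z.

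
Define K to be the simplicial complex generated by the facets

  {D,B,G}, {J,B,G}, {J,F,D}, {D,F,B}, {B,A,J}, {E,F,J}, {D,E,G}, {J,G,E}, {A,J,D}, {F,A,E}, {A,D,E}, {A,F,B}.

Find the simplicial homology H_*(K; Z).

Order the vertices as A < B < D < E < F < G < J. Listing each simplex with vertices in this order, K has dimension 2 with simplices:

  0-simplices (7): A, B, D, E, F, G, J
  1-simplices (18): AB, AD, AE, AF, AJ, BD, BF, BG, BJ, DE, DF, DG, DJ, EF, EG, EJ, FJ, GJ
  2-simplices (12): ABF, ABJ, ADE, ADJ, AEF, BDF, BDG, BGJ, DEG, DFJ, EFJ, EGJ

so the chain groups are C_0 ≅ Z^7, C_1 ≅ Z^18, C_2 ≅ Z^12.

Boundary ∂_1: C_1 → C_0 sends each edge [p,q] (with p < q) to q − p. For instance
  ∂DJ = J − D.
The resulting 7×18 matrix has rank 6, and its Smith normal form has invariant factors (1,1,1,1,1,1).

The boundary map ∂_2: C_2 → C_1 sends each 2-simplex [p,q,r] to [q,r] − [p,r] + [p,q]. For instance
  ∂ABF = BF − AF + AB,
  ∂AEF = EF − AF + AE.
As a 18×12 matrix over Z this has rank 12, with invariant factors (1,1,1,1,1,1,1,1,1,1,1,2).

From H_k ≅ ker(∂_k) / im(∂_{k+1}) we obtain:

  H_0: rank C_0 − rank ∂_1 = 7 − 6 = 1, and the invariant factors of ∂_1 are all 1, so H_0 ≅ Z.
  H_1: rank ker ∂_1 − rank ∂_2 = (18 − 6) − 12 = 0, and ∂_2 has invariant factor 2 > 1, so H_1 ≅ Z/2.
  H_2: rank ker ∂_2 − rank ∂_3 = (12 − 12) − 0 = 0, and there is no ∂_3, so H_2 ≅ 0.

As a check, the Euler characteristic is 7 − 18 + 12 = 1, which agrees with 1 − 0 + 0 = 1.

H_0 ≅ Z,  H_1 ≅ Z/2,  H_2 = 0.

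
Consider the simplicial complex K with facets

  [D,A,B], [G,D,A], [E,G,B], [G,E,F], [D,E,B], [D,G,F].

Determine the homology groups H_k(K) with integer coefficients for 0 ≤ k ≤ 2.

H_0 = Z,  H_1 = Z,  H_2 = 0.

Fix the vertex order A < B < D < E < F < G and write every simplex with vertices in increasing order. Then dim K = 2 and the simplices of K are:

  0-simplices (6): A, B, D, E, F, G
  1-simplices (12): AB, AD, AG, BD, BE, BG, DE, DF, DG, EF, EG, FG
  2-simplices (6): ABD, ADG, BDE, BEG, DFG, EFG

Hence C_0 ≅ Z^6, C_1 ≅ Z^12, C_2 ≅ Z^6.

Boundary ∂_1: C_1 → C_0 is given by ∂[p,q] = [q] − [p]. For instance
  ∂AB = B − A.
The resulting 6×12 matrix has rank 5, and its Smith normal form has invariant factors (1,1,1,1,1).

∂_2: C_2 → C_1 maps a triangle to the signed sum of its edges. For instance
  ∂BDE = DE − BE + BD,
  ∂BEG = EG − BG + BE.
This gives a 12×6 integer matrix of rank 6; reducing to Smith normal form yields diagonal entries (1,1,1,1,1,1).

Reading off H_k = ker ∂_k / im ∂_{k+1}:

  H_0: rank C_0 − rank ∂_1 = 6 − 5 = 1, and the invariant factors of ∂_1 are all 1, so H_0 = Z.
  H_1: rank ker ∂_1 − rank ∂_2 = (12 − 5) − 6 = 1, and the invariant factors of ∂_2 are all 1, so H_1 = Z.
  H_2: rank ker ∂_2 − rank ∂_3 = (6 − 6) − 0 = 0, and there is no ∂_3, so H_2 = 0.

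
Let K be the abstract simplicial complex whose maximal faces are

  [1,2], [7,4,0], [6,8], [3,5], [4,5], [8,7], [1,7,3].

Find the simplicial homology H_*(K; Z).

H_0 ≅ Z,  H_1 ≅ Z,  H_2 = 0.

K has 9 vertices, 11 edges, 2 triangles.
rank ∂_0 = 0, rank ∂_1 = 8 ⇒ b_0 = 9 − 0 − 8 = 1; all invariant factors of ∂_1 are 1 so no torsion. So H_0 ≅ Z.
rank ∂_1 = 8, rank ∂_2 = 2 ⇒ b_1 = 11 − 8 − 2 = 1; all invariant factors of ∂_2 are 1 so no torsion. So H_1 ≅ Z.
rank ∂_2 = 2, rank ∂_3 = 0 ⇒ b_2 = 2 − 2 − 0 = 0. So H_2 ≅ 0.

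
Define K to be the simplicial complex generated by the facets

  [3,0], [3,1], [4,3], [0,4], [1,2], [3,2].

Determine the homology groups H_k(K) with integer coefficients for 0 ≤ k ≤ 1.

We work with the vertex ordering 0 < 1 < 2 < 3 < 4. The simplices of K, each written with vertices in increasing order, are:

  0-simplices (5): [0], [1], [2], [3], [4]
  1-simplices (6): [0,3], [0,4], [1,2], [1,3], [2,3], [3,4]

giving chain groups C_0 ≅ Z^5, C_1 ≅ Z^6.

Boundary ∂_1: C_1 → C_0 is given by ∂[p,q] = [q] − [p].
The 5×6 boundary matrix has rank 4 and Smith normal form diag(1,1,1,1).

Reading off H_k = ker ∂_k / im ∂_{k+1}:

  H_0: rank C_0 − rank ∂_1 = 5 − 4 = 1, and the invariant factors of ∂_1 are all 1, so H_0 ≅ Z.
  H_1: rank ker ∂_1 − rank ∂_2 = (6 − 4) − 0 = 2, and there is no ∂_2, so H_1 ≅ Z^2.

As a check, the Euler characteristic is 5 − 6 = -1, which agrees with 1 − 2 = -1.
(K is a triangulation of a wedge of 2 circles.)

H_0 ≅ Z,  H_1 ≅ Z^2.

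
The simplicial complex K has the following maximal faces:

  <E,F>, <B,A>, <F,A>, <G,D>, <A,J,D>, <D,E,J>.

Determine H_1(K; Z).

Order the vertices as A < B < D < E < F < G < J. Listing each simplex with vertices in this order, K has dimension 2 with simplices:

  0-simplices (7): A, B, D, E, F, G, J
  1-simplices (9): AB, AD, AF, AJ, DE, DG, DJ, EF, EJ
  2-simplices (2): ADJ, DEJ

giving chain groups C_0 ≅ Z^7, C_1 ≅ Z^9, C_2 ≅ Z^2.

∂_1: C_1 → C_0 sends each edge [p,q] (with p < q) to q − p. For instance
  ∂DJ = J − D.
The 7×9 boundary matrix has rank 6 and Smith normal form diag(1,1,1,1,1,1).

The boundary map ∂_2: C_2 → C_1 acts by ∂[p,q,r] = [q,r] − [p,r] + [p,q]. For instance
  ∂DEJ = EJ − DJ + DE,
  ∂ADJ = DJ − AJ + AD.
The 9×2 boundary matrix has rank 2 and Smith normal form diag(1,1).

From H_k ≅ ker(∂_k) / im(∂_{k+1}) we obtain:

  H_1: rank ker ∂_1 − rank ∂_2 = (9 − 6) − 2 = 1, and the invariant factors of ∂_2 are all 1, so H_1 = Z.

H_1 = Z.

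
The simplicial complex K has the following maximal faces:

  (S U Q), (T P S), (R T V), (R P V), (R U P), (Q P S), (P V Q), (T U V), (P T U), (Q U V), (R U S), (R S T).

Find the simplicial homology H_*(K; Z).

We work with the vertex ordering P < Q < R < S < T < U < V. The simplices of K, each written with vertices in increasing order, are:

  0-simplices (7): P, Q, R, S, T, U, V
  1-simplices (18): PQ, PR, PS, PT, PU, PV, QS, QU, QV, RS, RT, RU, RV, ST, SU, TU, TV, UV
  2-simplices (12): PQS, PQV, PRU, PRV, PST, PTU, QSU, QUV, RST, RSU, RTV, TUV

Hence C_0 ≅ Z^7, C_1 ≅ Z^18, C_2 ≅ Z^12.

The boundary map ∂_1: C_1 → C_0 is given by ∂[p,q] = [q] − [p]. For instance
  ∂QU = U − Q.
As a 7×18 matrix over Z this has rank 6, with invariant factors (1,1,1,1,1,1).

∂_2: C_2 → C_1 maps a triangle to the signed sum of its edges. For instance
  ∂TUV = UV − TV + TU,
  ∂RTV = TV − RV + RT.
The 18×12 boundary matrix has rank 12 and Smith normal form diag(1,1,1,1,1,1,1,1,1,1,1,2).

Computing H_k = (kernel of ∂_k) / (image of ∂_{k+1}):

  H_0: rank C_0 − rank ∂_1 = 7 − 6 = 1, and the invariant factors of ∂_1 are all 1, so H_0 ≅ Z.
  H_1: rank ker ∂_1 − rank ∂_2 = (18 − 6) − 12 = 0, and ∂_2 has invariant factor 2 > 1, so H_1 ≅ Z_2.
  H_2: rank ker ∂_2 − rank ∂_3 = (12 − 12) − 0 = 0, and there is no ∂_3, so H_2 ≅ 0.

(K is a triangulation of the real projective plane RP^2.)

H_0 ≅ Z,  H_1 ≅ Z_2,  H_2 = 0.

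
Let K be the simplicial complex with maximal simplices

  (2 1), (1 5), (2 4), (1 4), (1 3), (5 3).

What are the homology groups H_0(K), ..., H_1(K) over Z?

Fix the vertex order 1 < 2 < 3 < 4 < 5 and write every simplex with vertices in increasing order. Then dim K = 1 and the simplices of K are:

  0-simplices (5): [1], [2], [3], [4], [5]
  1-simplices (6): [1,2], [1,3], [1,4], [1,5], [2,4], [3,5]

Hence C_0 ≅ Z^5, C_1 ≅ Z^6.

The boundary map ∂_1: C_1 → C_0 sends each edge [p,q] (with p < q) to q − p. For instance
  ∂[1,5] = [5] − [1].
The resulting 5×6 matrix has rank 4, and its Smith normal form has invariant factors (1,1,1,1).

From H_k ≅ ker(∂_k) / im(∂_{k+1}) we obtain:

  H_0: rank C_0 − rank ∂_1 = 5 − 4 = 1, and the invariant factors of ∂_1 are all 1, so H_0 = Z.
  H_1: rank ker ∂_1 − rank ∂_2 = (6 − 4) − 0 = 2, and there is no ∂_2, so H_1 = Z^2.

As a check, the Euler characteristic is 5 − 6 = -1, which agrees with 1 − 2 = -1.

H_0 = Z,  H_1 = Z^2.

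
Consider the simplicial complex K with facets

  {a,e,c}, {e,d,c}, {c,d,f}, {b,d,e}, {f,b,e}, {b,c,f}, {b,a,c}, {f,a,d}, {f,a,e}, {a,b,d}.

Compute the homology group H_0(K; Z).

H_0 = Z.

K has 6 vertices, 15 edges, 10 triangles.
rank ∂_0 = 0, rank ∂_1 = 5 ⇒ b_0 = 6 − 0 − 5 = 1; all invariant factors of ∂_1 are 1 so no torsion. So H_0 = Z.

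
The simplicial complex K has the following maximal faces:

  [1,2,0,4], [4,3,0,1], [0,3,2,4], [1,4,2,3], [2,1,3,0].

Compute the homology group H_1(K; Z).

H_1 = 0.

Fix the vertex order 0 < 1 < 2 < 3 < 4 and write every simplex with vertices in increasing order. Then dim K = 3 and the simplices of K are:

  0-simplices (5): [0], [1], [2], [3], [4]
  1-simplices (10): [0,1], [0,2], [0,3], [0,4], [1,2], [1,3], [1,4], [2,3], [2,4], [3,4]
  2-simplices (10): [0,1,2], [0,1,3], [0,1,4], [0,2,3], [0,2,4], [0,3,4], [1,2,3], [1,2,4], [1,3,4], [2,3,4]
  3-simplices (5): [0,1,2,3], [0,1,2,4], [0,1,3,4], [0,2,3,4], [1,2,3,4]

so the chain groups are C_0 ≅ Z^5, C_1 ≅ Z^10, C_2 ≅ Z^10, C_3 ≅ Z^5.

The boundary map ∂_1: C_1 → C_0 is given by ∂[p,q] = [q] − [p]. For instance
  ∂[0,2] = [2] − [0].
The resulting 5×10 matrix has rank 4, and its Smith normal form has invariant factors (1,1,1,1).

The boundary map ∂_2: C_2 → C_1 sends each 2-simplex [p,q,r] to [q,r] − [p,r] + [p,q]. For instance
  ∂[0,2,3] = [2,3] − [0,3] + [0,2],
  ∂[1,3,4] = [3,4] − [1,4] + [1,3].
As a 10×10 matrix over Z this has rank 6, with invariant factors (1,1,1,1,1,1).

Boundary ∂_3: C_3 → C_2 sends each 3-simplex σ to the alternating sum Σ_i (−1)^i (σ with its i-th vertex removed). For instance
  ∂[1,2,3,4] = [2,3,4] − [1,3,4] + [1,2,4] − [1,2,3],
  ∂[0,2,3,4] = [2,3,4] − [0,3,4] + [0,2,4] − [0,2,3].
As a 10×5 matrix over Z this has rank 4, with invariant factors (1,1,1,1).

Now H_k = ker ∂_k / im ∂_{k+1}, so:

  H_1: rank ker ∂_1 − rank ∂_2 = (10 − 4) − 6 = 0, and the invariant factors of ∂_2 are all 1, so H_1 = 0.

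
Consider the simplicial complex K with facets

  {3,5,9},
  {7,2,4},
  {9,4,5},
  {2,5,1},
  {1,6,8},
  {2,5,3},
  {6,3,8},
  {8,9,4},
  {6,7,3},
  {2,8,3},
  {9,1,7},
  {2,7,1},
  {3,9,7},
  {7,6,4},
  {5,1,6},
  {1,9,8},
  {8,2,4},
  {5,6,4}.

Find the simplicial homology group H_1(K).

H_1 = Z^2.

Fix the vertex order 1 < 2 < 3 < 4 < 5 < 6 < 7 < 8 < 9 and write every simplex with vertices in increasing order. Then dim K = 2 and the simplices of K are:

  0-simplices (9): [1], [2], [3], [4], [5], [6], [7], [8], [9]
  1-simplices (27): (27 of them)
  2-simplices (18): [1,2,5], [1,2,7], [1,5,6], [1,6,8], [1,7,9], [1,8,9], [2,3,5], [2,3,8], [2,4,7], [2,4,8], [3,5,9], [3,6,7], [3,6,8], [3,7,9], [4,5,6], [4,5,9], [4,6,7], [4,8,9]

so the chain groups are C_0 ≅ Z^9, C_1 ≅ Z^27, C_2 ≅ Z^18.

∂_1: C_1 → C_0 is given by ∂[p,q] = [q] − [p]. For instance
  ∂[3,8] = [8] − [3].
The 9×27 boundary matrix has rank 8 and Smith normal form diag(1,1,1,1,1,1,1,1).

∂_2: C_2 → C_1 maps a triangle to the signed sum of its edges. For instance
  ∂[2,3,8] = [3,8] − [2,8] + [2,3],
  ∂[3,7,9] = [7,9] − [3,9] + [3,7].
This gives a 27×18 integer matrix of rank 17; reducing to Smith normal form yields diagonal entries (1,1,1,1,1,1,1,1,1,1,1,1,1,1,1,1,1).

Computing H_k = (kernel of ∂_k) / (image of ∂_{k+1}):

  H_1: rank ker ∂_1 − rank ∂_2 = (27 − 8) − 17 = 2, and the invariant factors of ∂_2 are all 1, so H_1 ≅ Z^2.

(K is a triangulation of the torus T^2.)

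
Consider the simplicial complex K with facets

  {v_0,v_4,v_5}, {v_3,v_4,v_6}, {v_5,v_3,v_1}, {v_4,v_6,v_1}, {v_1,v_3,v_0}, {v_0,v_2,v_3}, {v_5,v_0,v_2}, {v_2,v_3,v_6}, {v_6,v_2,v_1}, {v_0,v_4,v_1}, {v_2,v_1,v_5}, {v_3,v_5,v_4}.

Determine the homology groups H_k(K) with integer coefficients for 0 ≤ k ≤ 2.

K has 7 vertices, 18 edges, 12 triangles.
rank ∂_0 = 0, rank ∂_1 = 6 ⇒ b_0 = 7 − 0 − 6 = 1; all invariant factors of ∂_1 are 1 so no torsion. So H_0 ≅ Z.
rank ∂_1 = 6, rank ∂_2 = 12 ⇒ b_1 = 18 − 6 − 12 = 0; ∂_2 has invariant factor(s) [2] giving torsion. So H_1 ≅ Z/2.
rank ∂_2 = 12, rank ∂_3 = 0 ⇒ b_2 = 12 − 12 − 0 = 0. So H_2 ≅ 0.

H_0 = Z,  H_1 = Z/2,  H_2 = 0.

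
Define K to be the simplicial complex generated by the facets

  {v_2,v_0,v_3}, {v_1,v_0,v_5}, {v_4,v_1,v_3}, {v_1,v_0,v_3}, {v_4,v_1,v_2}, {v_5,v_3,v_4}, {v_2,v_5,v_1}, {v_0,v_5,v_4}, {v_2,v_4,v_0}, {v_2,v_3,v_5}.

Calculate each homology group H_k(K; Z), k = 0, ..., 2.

H_0 = Z,  H_1 = Z/2,  H_2 = 0.

Take the total order v_0 < v_1 < v_2 < v_3 < v_4 < v_5 on the vertex set. Then K (dimension 2) consists of the simplices:

  0-simplices (6): [v_0], [v_1], [v_2], [v_3], [v_4], [v_5]
  1-simplices (15): (15 of them)
  2-simplices (10): [v_0,v_1,v_3], [v_0,v_1,v_5], [v_0,v_2,v_3], [v_0,v_2,v_4], [v_0,v_4,v_5], [v_1,v_2,v_4], [v_1,v_2,v_5], [v_1,v_3,v_4], [v_2,v_3,v_5], [v_3,v_4,v_5]

giving chain groups C_0 ≅ Z^6, C_1 ≅ Z^15, C_2 ≅ Z^10.

Boundary ∂_1: C_1 → C_0 is given by ∂[p,q] = [q] − [p].
As a 6×15 matrix over Z this has rank 5, with invariant factors (1,1,1,1,1).

Boundary ∂_2: C_2 → C_1 sends each 2-simplex [p,q,r] to [q,r] − [p,r] + [p,q]. For instance
  ∂[v_0,v_1,v_3] = [v_1,v_3] − [v_0,v_3] + [v_0,v_1],
  ∂[v_0,v_4,v_5] = [v_4,v_5] − [v_0,v_5] + [v_0,v_4].
The resulting 15×10 matrix has rank 10, and its Smith normal form has invariant factors (1,1,1,1,1,1,1,1,1,2).

Computing H_k = (kernel of ∂_k) / (image of ∂_{k+1}):

  H_0: rank C_0 − rank ∂_1 = 6 − 5 = 1, and the invariant factors of ∂_1 are all 1, so H_0 ≅ Z.
  H_1: rank ker ∂_1 − rank ∂_2 = (15 − 5) − 10 = 0, and ∂_2 has invariant factor 2 > 1, so H_1 ≅ Z/2.
  H_2: rank ker ∂_2 − rank ∂_3 = (10 − 10) − 0 = 0, and there is no ∂_3, so H_2 ≅ 0.

As a check, the Euler characteristic is 6 − 15 + 10 = 1, which agrees with 1 − 0 + 0 = 1.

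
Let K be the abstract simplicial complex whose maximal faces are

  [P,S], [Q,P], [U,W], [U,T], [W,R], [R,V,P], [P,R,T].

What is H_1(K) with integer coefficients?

H_1 = Z.

Fix the vertex order P < Q < R < S < T < U < V < W and write every simplex with vertices in increasing order. Then dim K = 2 and the simplices of K are:

  0-simplices (8): P, Q, R, S, T, U, V, W
  1-simplices (10): PQ, PR, PS, PT, PV, RT, RV, RW, TU, UW
  2-simplices (2): PRT, PRV

giving chain groups C_0 ≅ Z^8, C_1 ≅ Z^10, C_2 ≅ Z^2.

∂_1: C_1 → C_0 sends each edge [p,q] (with p < q) to q − p. For instance
  ∂RT = T − R.
This gives a 8×10 integer matrix of rank 7; reducing to Smith normal form yields diagonal entries (1,1,1,1,1,1,1).

Boundary ∂_2: C_2 → C_1 acts by ∂[p,q,r] = [q,r] − [p,r] + [p,q]. For instance
  ∂PRV = RV − PV + PR,
  ∂PRT = RT − PT + PR.
The resulting 10×2 matrix has rank 2, and its Smith normal form has invariant factors (1,1).

Reading off H_k = ker ∂_k / im ∂_{k+1}:

  H_1: rank ker ∂_1 − rank ∂_2 = (10 − 7) − 2 = 1, and the invariant factors of ∂_2 are all 1, so H_1 = Z.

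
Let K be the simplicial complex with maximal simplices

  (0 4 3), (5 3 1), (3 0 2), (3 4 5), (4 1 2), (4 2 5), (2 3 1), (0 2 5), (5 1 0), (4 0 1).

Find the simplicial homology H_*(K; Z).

K has 6 vertices, 15 edges, 10 triangles.
rank ∂_0 = 0, rank ∂_1 = 5 ⇒ b_0 = 6 − 0 − 5 = 1; all invariant factors of ∂_1 are 1 so no torsion. So H_0 = Z.
rank ∂_1 = 5, rank ∂_2 = 10 ⇒ b_1 = 15 − 5 − 10 = 0; ∂_2 has invariant factor(s) [2] giving torsion. So H_1 = Z_2.
rank ∂_2 = 10, rank ∂_3 = 0 ⇒ b_2 = 10 − 10 − 0 = 0. So H_2 = 0.

H_0 ≅ Z,  H_1 ≅ Z_2,  H_2 = 0.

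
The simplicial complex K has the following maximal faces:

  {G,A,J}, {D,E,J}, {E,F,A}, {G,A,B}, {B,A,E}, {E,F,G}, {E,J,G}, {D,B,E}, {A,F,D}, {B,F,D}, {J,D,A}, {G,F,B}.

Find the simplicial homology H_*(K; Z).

H_0 ≅ Z,  H_1 ≅ Z/2,  H_2 = 0.

Order the vertices as A < B < D < E < F < G < J. Listing each simplex with vertices in this order, K has dimension 2 with simplices:

  0-simplices (7): A, B, D, E, F, G, J
  1-simplices (18): AB, AD, AE, AF, AG, AJ, BD, BE, BF, BG, DE, DF, DJ, EF, EG, EJ, FG, GJ
  2-simplices (12): ABE, ABG, ADF, ADJ, AEF, AGJ, BDE, BDF, BFG, DEJ, EFG, EGJ

Hence C_0 ≅ Z^7, C_1 ≅ Z^18, C_2 ≅ Z^12.

Boundary ∂_1: C_1 → C_0 maps an edge to its endpoints' difference, ∂[p,q] = q − p.
The resulting 7×18 matrix has rank 6, and its Smith normal form has invariant factors (1,1,1,1,1,1).

∂_2: C_2 → C_1 sends each 2-simplex [p,q,r] to [q,r] − [p,r] + [p,q]. For instance
  ∂ABE = BE − AE + AB,
  ∂EFG = FG − EG + EF.
This gives a 18×12 integer matrix of rank 12; reducing to Smith normal form yields diagonal entries (1,1,1,1,1,1,1,1,1,1,1,2).

Reading off H_k = ker ∂_k / im ∂_{k+1}:

  H_0: rank C_0 − rank ∂_1 = 7 − 6 = 1, and the invariant factors of ∂_1 are all 1, so H_0 ≅ Z.
  H_1: rank ker ∂_1 − rank ∂_2 = (18 − 6) − 12 = 0, and ∂_2 has invariant factor 2 > 1, so H_1 ≅ Z/2.
  H_2: rank ker ∂_2 − rank ∂_3 = (12 − 12) − 0 = 0, and there is no ∂_3, so H_2 ≅ 0.

As a check, the Euler characteristic is 7 − 18 + 12 = 1, which agrees with 1 − 0 + 0 = 1.
(K is a triangulation of the real projective plane RP^2.)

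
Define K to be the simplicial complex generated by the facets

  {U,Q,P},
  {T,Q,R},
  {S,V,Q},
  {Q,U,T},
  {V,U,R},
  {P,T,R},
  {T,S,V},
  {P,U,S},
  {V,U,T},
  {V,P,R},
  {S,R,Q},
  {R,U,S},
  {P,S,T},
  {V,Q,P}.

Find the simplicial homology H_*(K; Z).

H_0 ≅ Z,  H_1 ≅ Z^2,  H_2 ≅ Z.

Fix the vertex order P < Q < R < S < T < U < V and write every simplex with vertices in increasing order. Then dim K = 2 and the simplices of K are:

  0-simplices (7): P, Q, R, S, T, U, V
  1-simplices (21): PQ, PR, PS, PT, PU, PV, QR, QS, QT, QU, QV, RS, RT, RU, RV, ST, SU, SV, TU, TV, UV
  2-simplices (14): PQU, PQV, PRT, PRV, PST, PSU, QRS, QRT, QSV, QTU, RSU, RUV, STV, TUV

Hence C_0 ≅ Z^7, C_1 ≅ Z^21, C_2 ≅ Z^14.

The boundary map ∂_1: C_1 → C_0 is given by ∂[p,q] = [q] − [p].
This gives a 7×21 integer matrix of rank 6; reducing to Smith normal form yields diagonal entries (1,1,1,1,1,1).

∂_2: C_2 → C_1 sends each 2-simplex [p,q,r] to [q,r] − [p,r] + [p,q]. For instance
  ∂PRV = RV − PV + PR,
  ∂QTU = TU − QU + QT.
This gives a 21×14 integer matrix of rank 13; reducing to Smith normal form yields diagonal entries (1,1,1,1,1,1,1,1,1,1,1,1,1).

Computing H_k = (kernel of ∂_k) / (image of ∂_{k+1}):

  H_0: rank C_0 − rank ∂_1 = 7 − 6 = 1, and the invariant factors of ∂_1 are all 1, so H_0 = Z.
  H_1: rank ker ∂_1 − rank ∂_2 = (21 − 6) − 13 = 2, and the invariant factors of ∂_2 are all 1, so H_1 = Z^2.
  H_2: rank ker ∂_2 − rank ∂_3 = (14 − 13) − 0 = 1, and there is no ∂_3, so H_2 = Z.

As a check, the Euler characteristic is 7 − 21 + 14 = 0, which agrees with 1 − 2 + 1 = 0.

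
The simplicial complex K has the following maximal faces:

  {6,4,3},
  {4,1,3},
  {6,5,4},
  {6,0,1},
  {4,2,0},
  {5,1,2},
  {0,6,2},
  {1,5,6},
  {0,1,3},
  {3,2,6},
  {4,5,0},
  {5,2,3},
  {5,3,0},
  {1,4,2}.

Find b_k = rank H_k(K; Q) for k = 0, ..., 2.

b_0 = 1, b_1 = 2, b_2 = 1.

Take the total order 0 < 1 < 2 < 3 < 4 < 5 < 6 on the vertex set. Then K (dimension 2) consists of the simplices:

  0-simplices (7): [0], [1], [2], [3], [4], [5], [6]
  1-simplices (21): [0,1], [0,2], [0,3], [0,4], [0,5], [0,6], [1,2], [1,3], [1,4], [1,5], [1,6], [2,3], [2,4], [2,5], [2,6], [3,4], [3,5], [3,6], [4,5], [4,6], [5,6]
  2-simplices (14): [0,1,3], [0,1,6], [0,2,4], [0,2,6], [0,3,5], [0,4,5], [1,2,4], [1,2,5], [1,3,4], [1,5,6], [2,3,5], [2,3,6], [3,4,6], [4,5,6]

so the chain groups are C_0 ≅ Z^7, C_1 ≅ Z^21, C_2 ≅ Z^14.

The boundary map ∂_1: C_1 → C_0 maps an edge to its endpoints' difference, ∂[p,q] = q − p.
This gives a 7×21 integer matrix of rank 6; reducing to Smith normal form yields diagonal entries (1,1,1,1,1,1).

Boundary ∂_2: C_2 → C_1 acts by ∂[p,q,r] = [q,r] − [p,r] + [p,q]. For instance
  ∂[0,4,5] = [4,5] − [0,5] + [0,4],
  ∂[0,2,6] = [2,6] − [0,6] + [0,2].
As a 21×14 matrix over Z this has rank 13, with invariant factors (1,1,1,1,1,1,1,1,1,1,1,1,1).

Now H_k = ker ∂_k / im ∂_{k+1}, so:

  H_0: rank C_0 − rank ∂_1 = 7 − 6 = 1, and the invariant factors of ∂_1 are all 1, so H_0 = Z.
  H_1: rank ker ∂_1 − rank ∂_2 = (21 − 6) − 13 = 2, and the invariant factors of ∂_2 are all 1, so H_1 = Z^2.
  H_2: rank ker ∂_2 − rank ∂_3 = (14 − 13) − 0 = 1, and there is no ∂_3, so H_2 = Z.

As a check, the Euler characteristic is 7 − 21 + 14 = 0, which agrees with 1 − 2 + 1 = 0.

Hence the Betti numbers are b_0 = 1, b_1 = 2, b_2 = 1.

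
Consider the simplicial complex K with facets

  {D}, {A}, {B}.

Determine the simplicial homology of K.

H_0 = Z^3.

Fix the vertex order A < B < D and write every simplex with vertices in increasing order. Then dim K = 0 and the simplices of K are:

  0-simplices (3): A, B, D

Hence C_0 ≅ Z^3.

Reading off H_k = ker ∂_k / im ∂_{k+1}:

  H_0: rank C_0 − rank ∂_1 = 3 − 0 = 3, and there is no ∂_1, so H_0 = Z^3.

(K is a triangulation of a set of 3 points.)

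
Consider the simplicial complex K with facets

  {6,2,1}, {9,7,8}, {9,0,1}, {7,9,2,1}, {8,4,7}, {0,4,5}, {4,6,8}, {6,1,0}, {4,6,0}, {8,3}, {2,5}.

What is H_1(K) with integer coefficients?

H_1 = Z^2.

Take the total order 0 < 1 < 2 < 3 < 4 < 5 < 6 < 7 < 8 < 9 on the vertex set. Then K (dimension 3) consists of the simplices:

  0-simplices (10): [0], [1], [2], [3], [4], [5], [6], [7], [8], [9]
  1-simplices (22): [0,1], [0,4], [0,5], [0,6], [0,9], [1,2], [1,6], [1,7], [1,9], [2,5], [2,6], [2,7], [2,9], [3,8], [4,5], [4,6], [4,7], [4,8], [6,8], [7,8], [7,9], [8,9]
  2-simplices (12): [0,1,6], [0,1,9], [0,4,5], [0,4,6], [1,2,6], [1,2,7], [1,2,9], [1,7,9], [2,7,9], [4,6,8], [4,7,8], [7,8,9]
  3-simplices (1): [1,2,7,9]

Hence C_0 ≅ Z^10, C_1 ≅ Z^22, C_2 ≅ Z^12, C_3 ≅ Z^1.

Boundary ∂_1: C_1 → C_0 is given by ∂[p,q] = [q] − [p]. For instance
  ∂[1,7] = [7] − [1].
This gives a 10×22 integer matrix of rank 9; reducing to Smith normal form yields diagonal entries (1,1,1,1,1,1,1,1,1).

The boundary map ∂_2: C_2 → C_1 sends each 2-simplex [p,q,r] to [q,r] − [p,r] + [p,q]. For instance
  ∂[1,2,6] = [2,6] − [1,6] + [1,2],
  ∂[0,1,9] = [1,9] − [0,9] + [0,1].
This gives a 22×12 integer matrix of rank 11; reducing to Smith normal form yields diagonal entries (1,1,1,1,1,1,1,1,1,1,1).

The boundary map ∂_3: C_3 → C_2 sends each 3-simplex σ to the alternating sum Σ_i (−1)^i (σ with its i-th vertex removed). For instance
  ∂[1,2,7,9] = [2,7,9] − [1,7,9] + [1,2,9] − [1,2,7].
This gives a 12×1 integer matrix of rank 1; reducing to Smith normal form yields diagonal entries (1).

Now H_k = ker ∂_k / im ∂_{k+1}, so:

  H_1: rank ker ∂_1 − rank ∂_2 = (22 − 9) − 11 = 2, and the invariant factors of ∂_2 are all 1, so H_1 ≅ Z^2.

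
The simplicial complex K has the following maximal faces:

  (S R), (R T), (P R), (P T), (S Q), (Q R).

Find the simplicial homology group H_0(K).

We work with the vertex ordering P < Q < R < S < T. The simplices of K, each written with vertices in increasing order, are:

  0-simplices (5): P, Q, R, S, T
  1-simplices (6): PR, PT, QR, QS, RS, RT

so the chain groups are C_0 ≅ Z^5, C_1 ≅ Z^6.

The boundary map ∂_1: C_1 → C_0 sends each edge [p,q] (with p < q) to q − p. For instance
  ∂RT = T − R.
The resulting 5×6 matrix has rank 4, and its Smith normal form has invariant factors (1,1,1,1).

Computing H_k = (kernel of ∂_k) / (image of ∂_{k+1}):

  H_0: rank C_0 − rank ∂_1 = 5 − 4 = 1, and the invariant factors of ∂_1 are all 1, so H_0 = Z.

(K is a triangulation of a wedge of 2 circles.)

H_0 ≅ Z.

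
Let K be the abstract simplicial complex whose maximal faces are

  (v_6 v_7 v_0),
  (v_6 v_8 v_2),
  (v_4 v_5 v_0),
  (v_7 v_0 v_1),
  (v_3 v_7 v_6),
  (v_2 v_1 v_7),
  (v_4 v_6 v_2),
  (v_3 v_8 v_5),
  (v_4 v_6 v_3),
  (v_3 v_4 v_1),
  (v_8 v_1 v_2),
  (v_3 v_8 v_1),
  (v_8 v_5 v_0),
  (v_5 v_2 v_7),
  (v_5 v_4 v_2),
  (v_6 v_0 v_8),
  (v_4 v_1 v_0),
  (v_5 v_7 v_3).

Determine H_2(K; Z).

Order the vertices as v_0 < v_1 < v_2 < v_3 < v_4 < v_5 < v_6 < v_7 < v_8. Listing each simplex with vertices in this order, K has dimension 2 with simplices:

  0-simplices (9): [v_0], [v_1], [v_2], [v_3], [v_4], [v_5], [v_6], [v_7], [v_8]
  1-simplices (27): (27 of them)
  2-simplices (18): (18 of them)

so the chain groups are C_0 ≅ Z^9, C_1 ≅ Z^27, C_2 ≅ Z^18.

Boundary ∂_1: C_1 → C_0 sends each edge [p,q] (with p < q) to q − p. For instance
  ∂[v_0,v_7] = [v_7] − [v_0].
This gives a 9×27 integer matrix of rank 8; reducing to Smith normal form yields diagonal entries (1,1,1,1,1,1,1,1).

Boundary ∂_2: C_2 → C_1 maps a triangle to the signed sum of its edges. For instance
  ∂[v_0,v_1,v_7] = [v_1,v_7] − [v_0,v_7] + [v_0,v_1],
  ∂[v_1,v_2,v_8] = [v_2,v_8] − [v_1,v_8] + [v_1,v_2].
The 27×18 boundary matrix has rank 17 and Smith normal form diag(1,1,1,1,1,1,1,1,1,1,1,1,1,1,1,1,1).

Reading off H_k = ker ∂_k / im ∂_{k+1}:

  H_2: rank ker ∂_2 − rank ∂_3 = (18 − 17) − 0 = 1, and there is no ∂_3, so H_2 = Z.

(K is a triangulation of the torus T^2.)

H_2 = Z.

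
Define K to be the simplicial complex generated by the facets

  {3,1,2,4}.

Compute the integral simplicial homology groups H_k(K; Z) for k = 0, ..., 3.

Take the total order 1 < 2 < 3 < 4 on the vertex set. Then K (dimension 3) consists of the simplices:

  0-simplices (4): [1], [2], [3], [4]
  1-simplices (6): [1,2], [1,3], [1,4], [2,3], [2,4], [3,4]
  2-simplices (4): [1,2,3], [1,2,4], [1,3,4], [2,3,4]
  3-simplices (1): [1,2,3,4]

so the chain groups are C_0 ≅ Z^4, C_1 ≅ Z^6, C_2 ≅ Z^4, C_3 ≅ Z^1.

The boundary map ∂_1: C_1 → C_0 sends each edge [p,q] (with p < q) to q − p. For instance
  ∂[3,4] = [4] − [3].
This gives a 4×6 integer matrix of rank 3; reducing to Smith normal form yields diagonal entries (1,1,1).

The boundary map ∂_2: C_2 → C_1 maps a triangle to the signed sum of its edges. For instance
  ∂[1,2,3] = [2,3] − [1,3] + [1,2],
  ∂[1,2,4] = [2,4] − [1,4] + [1,2].
This gives a 6×4 integer matrix of rank 3; reducing to Smith normal form yields diagonal entries (1,1,1).

∂_3: C_3 → C_2 sends each 3-simplex σ to the alternating sum Σ_i (−1)^i (σ with its i-th vertex removed). For instance
  ∂[1,2,3,4] = [2,3,4] − [1,3,4] + [1,2,4] − [1,2,3].
As a 4×1 matrix over Z this has rank 1, with invariant factors (1).

Computing H_k = (kernel of ∂_k) / (image of ∂_{k+1}):

  H_0: rank C_0 − rank ∂_1 = 4 − 3 = 1, and the invariant factors of ∂_1 are all 1, so H_0 = Z.
  H_1: rank ker ∂_1 − rank ∂_2 = (6 − 3) − 3 = 0, and the invariant factors of ∂_2 are all 1, so H_1 = 0.
  H_2: rank ker ∂_2 − rank ∂_3 = (4 − 3) − 1 = 0, and the invariant factors of ∂_3 are all 1, so H_2 = 0.
  H_3: rank ker ∂_3 − rank ∂_4 = (1 − 1) − 0 = 0, and there is no ∂_4, so H_3 = 0.

As a check, the Euler characteristic is 4 − 6 + 4 − 1 = 1, which agrees with 1 − 0 + 0 − 0 = 1.

H_0 ≅ Z,  H_1 = 0,  H_2 = 0,  H_3 = 0.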